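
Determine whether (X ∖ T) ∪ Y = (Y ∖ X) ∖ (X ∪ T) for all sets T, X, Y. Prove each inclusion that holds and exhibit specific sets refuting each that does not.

The sets are not equal: only the reverse inclusion holds.

Reverse inclusion. Let x ∈ (Y ∖ X) ∖ (X ∪ T). Then x ∈ Y and x ∉ T, X, from which x ∈ (X ∖ T) ∪ Y.

Forward inclusion. This inclusion fails. Take T = ∅, X = {1}, Y = ∅; then 1 ∈ (X ∖ T) ∪ Y but 1 ∉ (Y ∖ X) ∖ (X ∪ T).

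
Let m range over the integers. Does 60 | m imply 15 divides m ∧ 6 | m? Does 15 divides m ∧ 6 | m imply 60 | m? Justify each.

(⇐) This fails: take m = 30. Both 15 ∣ 30 and 6 ∣ 30, yet 30 is not a multiple of 60 (since 30 = 0·60 + 30), so 60 ∤ 30.

(⇒) If 60 ∣ m, write m = 60q. Since 60 = 4·15, m = 15·(4q), so 15 ∣ m; and since 60 = 10·6, m = 6·(10q), so 6 ∣ m.

The forward direction holds; the converse fails.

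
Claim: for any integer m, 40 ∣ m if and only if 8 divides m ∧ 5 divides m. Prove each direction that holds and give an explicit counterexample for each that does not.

Both implications hold.

(⇒) If 40 ∣ m, write m = 40q. Since 40 = 5·8, m = 8·(5q), so 8 ∣ m; and since 40 = 8·5, m = 5·(8q), so 5 ∣ m.

(⇐) Suppose 8 ∣ m and 5 ∣ m. Any common multiple of 8 and 5 is a multiple of their lcm; here gcd(8, 5) = 1, so lcm(8, 5) = 8·5 = 40, so 40 ∣ m.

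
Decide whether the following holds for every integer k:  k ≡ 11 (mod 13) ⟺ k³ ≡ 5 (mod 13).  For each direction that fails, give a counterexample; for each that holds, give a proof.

(⟹) Suppose k ≡ 11 (mod 13). Write k = 13j + 11. Then (13j + 11)³ = 2197j³ + 5577j² + 4719j + 1331 = 13(169j³ + 429j² + 363j + 102) + 5, so k³ ≡ 5 (mod 13).

(⟸) This fails: take k = 7. Then 7³ = 343 ≡ 5 (mod 13), yet 7 ≡ 7 (mod 13), not 11.

Not equivalent: only (⇒) holds.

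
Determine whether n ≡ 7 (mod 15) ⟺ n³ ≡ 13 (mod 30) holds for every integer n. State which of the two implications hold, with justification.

[⇒] This fails: take n = 22. Then 22 ≡ 7 (mod 15), but 22³ = 10648 ≡ 28 (mod 30), not 13.

[⇐] Conversely, the residues r modulo 30 with r³ ≡ 13 (mod 30) are exactly {7}, and each is ≡ 7 (mod 15).

Only the reverse direction holds.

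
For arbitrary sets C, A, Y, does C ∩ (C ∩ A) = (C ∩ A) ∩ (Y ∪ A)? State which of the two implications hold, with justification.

(⊆) Let x ∈ C ∩ (C ∩ A). Then either x ∈ C ∩ A and x ∉ Y; or x ∈ C ∩ A ∩ Y. In each case x ∈ (C ∩ A) ∩ (Y ∪ A), so C ∩ (C ∩ A) ⊆ (C ∩ A) ∩ (Y ∪ A).

(⊇) Let x ∈ (C ∩ A) ∩ (Y ∪ A). Then either x ∈ C ∩ A and x ∉ Y; or x ∈ C ∩ A ∩ Y. In each case x ∈ C ∩ (C ∩ A), so (C ∩ A) ∩ (Y ∪ A) ⊆ C ∩ (C ∩ A).

The two sets are equal.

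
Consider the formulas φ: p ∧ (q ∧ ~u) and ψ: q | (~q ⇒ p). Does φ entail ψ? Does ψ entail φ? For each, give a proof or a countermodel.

(⟹) Assume the antecedent. If q is true, q | (~q ⇒ p) reduces to true regardless of the other variables. If q is false, the antecedent cannot hold. Either way q | (~q ⇒ p) holds.

(⟸) This fails. Under q = T, u = F, p = F, the left side is false but the right side is true.

Only the forward direction holds.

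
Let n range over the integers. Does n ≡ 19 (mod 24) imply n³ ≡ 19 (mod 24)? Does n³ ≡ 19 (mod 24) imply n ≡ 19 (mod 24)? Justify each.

(⟹) Suppose n ≡ 19 (mod 24). Write n = 24j + 19. Then (24j + 19)³ = 13824j³ + 32832j² + 25992j + 6859 = 24(576j³ + 1368j² + 1083j + 285) + 19, so n³ ≡ 19 (mod 24).

(⟸) Conversely, suppose n³ ≡ 19 (mod 24). The only residue r in {0, …, 23} with r³ ≡ 19 (mod 24) is r = 19, so n ≡ 19 (mod 24).

Both directions hold; the statement is true.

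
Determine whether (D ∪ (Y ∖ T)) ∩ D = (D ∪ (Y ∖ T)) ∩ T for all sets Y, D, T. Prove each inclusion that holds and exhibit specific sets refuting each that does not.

(⊆) fails; (⊇) holds.

(⊆) This inclusion fails. Take Y = ∅, D = {1}, T = ∅; then 1 ∈ (D ∪ (Y ∖ T)) ∩ D but 1 ∉ (D ∪ (Y ∖ T)) ∩ T.

(⊇) Let x ∈ (D ∪ (Y ∖ T)) ∩ T. Then either x ∈ D ∩ T and x ∉ Y; or x ∈ Y ∩ D ∩ T. In each case x ∈ (D ∪ (Y ∖ T)) ∩ D, so (D ∪ (Y ∖ T)) ∩ T ⊆ (D ∪ (Y ∖ T)) ∩ D.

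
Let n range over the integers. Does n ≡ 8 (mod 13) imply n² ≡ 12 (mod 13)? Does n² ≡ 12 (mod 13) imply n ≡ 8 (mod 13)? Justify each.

Not equivalent: only (⇒) holds.

Forward direction. Suppose n ≡ 8 (mod 13). Write n = 13j + 8. Then (13j + 8)² = 169j² + 208j + 64 = 13(13j² + 16j + 4) + 12, so n² ≡ 12 (mod 13).

Converse. This fails: take n = 5. Then 5² = 25 ≡ 12 (mod 13), yet 5 ≡ 5 (mod 13), not 8.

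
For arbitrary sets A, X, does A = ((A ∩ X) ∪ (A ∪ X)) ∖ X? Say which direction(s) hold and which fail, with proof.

Only the reverse inclusion holds.

(⊆) This inclusion fails. Take A = {1}, X = {1}; then 1 ∈ A but 1 ∉ ((A ∩ X) ∪ (A ∪ X)) ∖ X.

(⊇) Let x ∈ ((A ∩ X) ∪ (A ∪ X)) ∖ X. Then x ∈ A and x ∉ X, from which x ∈ A.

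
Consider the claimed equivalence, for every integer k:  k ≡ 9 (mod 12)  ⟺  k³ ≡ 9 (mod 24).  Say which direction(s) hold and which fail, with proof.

Not equivalent: only (⇐) holds.

(⟹) This fails: take k = 21. Then 21 ≡ 9 (mod 12), but 21³ = 9261 ≡ 21 (mod 24), not 9.

(⟸) Conversely, the residues r modulo 24 with r³ ≡ 9 (mod 24) are exactly {9}, and each is ≡ 9 (mod 12).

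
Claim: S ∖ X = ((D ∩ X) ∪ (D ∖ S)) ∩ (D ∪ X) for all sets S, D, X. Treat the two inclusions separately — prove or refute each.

Neither inclusion holds.

Forward inclusion. This inclusion fails. Take S = {1}, D = ∅, X = ∅; then 1 ∈ S ∖ X but 1 ∉ ((D ∩ X) ∪ (D ∖ S)) ∩ (D ∪ X).

Reverse inclusion. This inclusion fails. Take S = ∅, D = {1}, X = ∅; then 1 ∈ ((D ∩ X) ∪ (D ∖ S)) ∩ (D ∪ X) but 1 ∉ S ∖ X.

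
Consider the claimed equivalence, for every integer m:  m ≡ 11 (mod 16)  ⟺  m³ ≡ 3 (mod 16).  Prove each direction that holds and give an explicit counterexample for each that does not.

(⟸) Suppose m³ ≡ 3 (mod 16). The only residue r in {0, …, 15} with r³ ≡ 3 (mod 16) is r = 11, so m ≡ 11 (mod 16).

(⟹) Suppose m ≡ 11 (mod 16). Write m = 16j + 11. Then (16j + 11)³ = 4096j³ + 8448j² + 5808j + 1331 = 16(256j³ + 528j² + 363j + 83) + 3, so m³ ≡ 3 (mod 16).

Both implications hold.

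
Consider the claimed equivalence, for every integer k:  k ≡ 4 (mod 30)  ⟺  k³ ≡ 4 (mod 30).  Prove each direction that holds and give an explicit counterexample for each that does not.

Both implications hold.

(⇒) Suppose k ≡ 4 (mod 30). Write k = 30j + 4. Then (30j + 4)³ = 27000j³ + 10800j² + 1440j + 64 = 30(900j³ + 360j² + 48j + 2) + 4, so k³ ≡ 4 (mod 30).

(⇐) Conversely, suppose k³ ≡ 4 (mod 30). The only residue r in {0, …, 29} with r³ ≡ 4 (mod 30) is r = 4, so k ≡ 4 (mod 30).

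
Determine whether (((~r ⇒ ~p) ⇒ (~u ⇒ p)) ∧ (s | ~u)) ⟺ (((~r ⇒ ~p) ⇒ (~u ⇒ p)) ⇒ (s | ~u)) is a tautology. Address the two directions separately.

The forward direction holds; the converse fails.

(⇒) Assume the antecedent. If s is true, the consequent reduces to true regardless of the other variables. If s is false, the antecedent forces (s = F, r = F, u = F, p = T) or (s = F, r = T, u = F, p = T), and the consequent holds there. Either way the consequent holds.

(⇐) This fails. Under s = F, r = F, u = F, p = F, the left side is false but the right side is true.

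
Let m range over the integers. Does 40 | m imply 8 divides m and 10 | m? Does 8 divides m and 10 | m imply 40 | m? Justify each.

(←) Suppose 8 ∣ m and 10 ∣ m. Any common multiple of 8 and 10 is a multiple of their lcm; here lcm(8, 10) = 8·10/gcd(8, 10) = 80/2 = 40, so 40 ∣ m.

(→) If 40 ∣ m, write m = 40q. Since 40 = 5·8, m = 8·(5q), so 8 ∣ m; and since 40 = 4·10, m = 10·(4q), so 10 ∣ m.

The biconditional holds.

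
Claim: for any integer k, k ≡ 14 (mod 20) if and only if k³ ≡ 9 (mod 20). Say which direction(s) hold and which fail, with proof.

Neither implication holds.

Forward direction. This fails: take k = 14. Then 14 ≡ 14 (mod 20), but 14³ = 2744 ≡ 4 (mod 20), not 9.

Converse. This fails: take k = 9. Then 9³ = 729 ≡ 9 (mod 20), yet 9 ≡ 9 (mod 20), not 14.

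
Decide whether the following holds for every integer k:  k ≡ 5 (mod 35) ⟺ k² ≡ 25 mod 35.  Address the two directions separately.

(⟹) Suppose k ≡ 5 (mod 35). Write k = 35j + 5. Then (35j + 5)² = 1225j² + 350j + 25 = 35(35j² + 10j) + 25, so k² ≡ 25 (mod 35).

(⟸) This fails: take k = 30. Then 30² = 900 ≡ 25 (mod 35), yet 30 ≡ 30 (mod 35), not 5.

Only the forward direction holds.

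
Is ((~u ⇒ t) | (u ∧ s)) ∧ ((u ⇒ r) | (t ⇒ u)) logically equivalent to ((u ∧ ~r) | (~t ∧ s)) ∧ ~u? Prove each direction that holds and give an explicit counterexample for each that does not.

Forward direction. This fails. Under r = F, t = T, s = F, u = F, the left side is true but the right side is false.

Converse. This fails. Under r = F, t = F, s = T, u = F, the left side is false but the right side is true.

Neither direction holds.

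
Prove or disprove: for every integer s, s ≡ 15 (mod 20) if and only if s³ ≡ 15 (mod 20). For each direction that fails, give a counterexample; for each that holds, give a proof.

(⇒) Suppose s ≡ 15 (mod 20). Write s = 20j + 15. Then (20j + 15)³ = 8000j³ + 18000j² + 13500j + 3375 = 20(400j³ + 900j² + 675j + 168) + 15, so s³ ≡ 15 (mod 20).

(⇐) Conversely, suppose s³ ≡ 15 (mod 20). The only residue r in {0, …, 19} with r³ ≡ 15 (mod 20) is r = 15, so s ≡ 15 (mod 20).

Equivalent; both directions hold.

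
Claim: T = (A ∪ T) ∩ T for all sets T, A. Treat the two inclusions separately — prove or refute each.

(⟹) Let x ∈ T. Then either x ∈ T and x ∉ A; or x ∈ T ∩ A. In each case x ∈ (A ∪ T) ∩ T, so T ⊆ (A ∪ T) ∩ T.

(⟸) Let x ∈ (A ∪ T) ∩ T. Then either x ∈ T and x ∉ A; or x ∈ T ∩ A. In each case x ∈ T, so (A ∪ T) ∩ T ⊆ T.

The two sets are equal.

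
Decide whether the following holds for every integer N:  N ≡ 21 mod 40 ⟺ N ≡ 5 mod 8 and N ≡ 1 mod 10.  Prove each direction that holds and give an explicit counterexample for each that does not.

(⇐) If N ≡ 5 (mod 8) and N ≡ 1 (mod 10), then by the Chinese remainder theorem N ≡ 21 (mod 40). This is exactly N ≡ 21 (mod 40).

(⇒) Suppose N ≡ 21 (mod 40); write N = 40j + 21. Since 8 ∣ 40, reducing mod 8 gives N ≡ 21 ≡ 5 (mod 8); since 10 ∣ 40, reducing mod 10 gives N ≡ 21 ≡ 1 (mod 10).

Both directions hold.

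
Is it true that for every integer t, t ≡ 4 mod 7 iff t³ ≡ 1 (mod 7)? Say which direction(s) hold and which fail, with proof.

[⇒] Suppose t ≡ 4 mod 7. Write t = 7j + 4. Then (7j + 4)³ = 343j³ + 588j² + 336j + 64 = 7(49j³ + 84j² + 48j + 9) + 1, so t³ ≡ 1 (mod 7).

[⇐] This fails: take t = 1. Then 1³ = 1 ≡ 1 (mod 7), yet 1 ≡ 1 (mod 7), not 4.

(⇒) holds; (⇐) fails.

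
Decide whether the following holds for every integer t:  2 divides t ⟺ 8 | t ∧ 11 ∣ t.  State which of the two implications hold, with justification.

Only the reverse direction holds.

Converse. Suppose 8 ∣ t and 11 ∣ t. Any common multiple of 8 and 11 is a multiple of their lcm; here gcd(8, 11) = 1, so lcm(8, 11) = 8·11 = 88, so 88 ∣ t. Since 2 ∣ 88, it follows that 2 ∣ t.

Forward direction. This fails: take t = 2. Certainly 2 ∣ 2, but 8 ∤ 2.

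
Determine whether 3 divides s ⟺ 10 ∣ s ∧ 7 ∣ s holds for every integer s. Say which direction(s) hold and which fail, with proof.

Neither direction holds.

(⇒) This fails: take s = 3. Certainly 3 ∣ 3, but 10 ∤ 3.

(⇐) This fails: take s = 70. Both 10 ∣ 70 and 7 ∣ 70, yet 70 is not a multiple of 3 (since 70 = 23·3 + 1), so 3 ∤ 70.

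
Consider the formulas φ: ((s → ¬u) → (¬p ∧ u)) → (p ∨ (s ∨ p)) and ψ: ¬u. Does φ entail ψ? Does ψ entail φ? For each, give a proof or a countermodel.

The forward direction fails; the converse holds.

(←) Assume the antecedent. If p is true, the consequent reduces to true regardless of the other variables. If p is false, the antecedent forces (p = F, u = F, s = F) or (p = F, u = F, s = T), and the consequent holds there. Either way the consequent holds.

(→) This fails. Under p = T, u = T, s = F, the left side is true but the right side is false.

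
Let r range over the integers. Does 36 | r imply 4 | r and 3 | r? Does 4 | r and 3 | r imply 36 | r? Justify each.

[⇒] If 36 ∣ r, write r = 36q. Since 36 = 9·4, r = 4·(9q), so 4 ∣ r; and since 36 = 12·3, r = 3·(12q), so 3 ∣ r.

[⇐] This fails: take r = 12. Both 4 ∣ 12 and 3 ∣ 12, yet 12 is not a multiple of 36 (since 12 = 0·36 + 12), so 36 ∤ 12.

Only the forward direction holds.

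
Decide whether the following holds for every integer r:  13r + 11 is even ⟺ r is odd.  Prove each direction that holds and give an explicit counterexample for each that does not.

[⇒] Suppose 13r + 11 is even. Since 13 is odd, 13r and r have the same parity, so 13r + 11 ≡ r + 11 (mod 2). As 11 is odd, 13r + 11 is even exactly when r is odd. Thus r is odd.

[⇐] Conversely, suppose r is odd; write r = 2j + 1. Then 13r + 11 = 13·(2j + 1) + 11 = 2·13j + 24, which is even.

Equivalent; both directions hold.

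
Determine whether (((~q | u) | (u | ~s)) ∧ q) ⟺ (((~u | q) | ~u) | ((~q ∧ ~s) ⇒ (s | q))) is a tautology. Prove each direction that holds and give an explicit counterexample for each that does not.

Only the forward direction holds.

[⇒] Assume the antecedent. If s is true, the consequent reduces to true regardless of the other variables. If s is false, the antecedent forces (s = F, q = T, u = F) or (s = F, q = T, u = T), and the consequent holds there. Either way the consequent holds.

[⇐] This fails. Under s = F, q = F, u = F, the left side is false but the right side is true.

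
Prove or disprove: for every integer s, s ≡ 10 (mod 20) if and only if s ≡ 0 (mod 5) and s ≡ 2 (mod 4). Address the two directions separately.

(⇒) Suppose s ≡ 10 (mod 20); write s = 20j + 10. Since 5 ∣ 20, reducing mod 5 gives s ≡ 10 ≡ 0 (mod 5); since 4 ∣ 20, reducing mod 4 gives s ≡ 10 ≡ 2 (mod 4).

(⇐) Conversely, if s ≡ 0 (mod 5) and s ≡ 2 (mod 4), then by the Chinese remainder theorem s ≡ 10 (mod 20). This is exactly s ≡ 10 (mod 20).

Equivalent; both directions hold.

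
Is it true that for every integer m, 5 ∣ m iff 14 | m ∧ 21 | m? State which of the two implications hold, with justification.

Both directions fail.

(⟹) This fails: take m = 5. Certainly 5 ∣ 5, but 14 ∤ 5.

(⟸) This fails: take m = 42. Both 14 ∣ 42 and 21 ∣ 42, yet 42 is not a multiple of 5 (since 42 = 8·5 + 2), so 5 ∤ 42.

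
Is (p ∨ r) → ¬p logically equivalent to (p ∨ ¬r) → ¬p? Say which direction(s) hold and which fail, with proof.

(→) Assume the antecedent. If p is true, the antecedent cannot hold. If p is false, (p ∨ ¬r) → ¬p reduces to true regardless of the other variables. Either way (p ∨ ¬r) → ¬p holds.

(←) Assume the antecedent. If p is true, the antecedent cannot hold. If p is false, (p ∨ r) → ¬p reduces to true regardless of the other variables. Either way (p ∨ r) → ¬p holds.

Both directions hold.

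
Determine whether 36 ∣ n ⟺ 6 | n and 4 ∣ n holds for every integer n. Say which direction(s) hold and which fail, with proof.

Only the forward direction holds.

(⇒) If 36 ∣ n, write n = 36q. Since 36 = 6·6, n = 6·(6q), so 6 ∣ n; and since 36 = 9·4, n = 4·(9q), so 4 ∣ n.

(⇐) This fails: take n = 12. Both 6 ∣ 12 and 4 ∣ 12, yet 12 is not a multiple of 36 (since 12 = 0·36 + 12), so 36 ∤ 12.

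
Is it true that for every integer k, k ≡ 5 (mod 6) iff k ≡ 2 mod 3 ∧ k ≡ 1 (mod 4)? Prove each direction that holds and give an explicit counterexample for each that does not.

The forward direction fails; the converse holds.

(⟸) If k ≡ 2 (mod 3) and k ≡ 1 (mod 4), then by the Chinese remainder theorem k ≡ 5 (mod 12). Since 5 ≡ 5 (mod 6) and 6 ∣ 12, we get k ≡ 5 (mod 6).

(⟹) This fails: k = 11 gives 11 ≡ 5 (mod 6) but 11 ≡ 3 (mod 4), so the conjunction on the right does not hold.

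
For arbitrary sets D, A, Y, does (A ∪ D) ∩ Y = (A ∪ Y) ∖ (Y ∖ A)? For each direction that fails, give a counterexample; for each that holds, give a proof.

Forward inclusion. This inclusion fails. Take D = {1}, A = ∅, Y = {1}; then 1 ∈ (A ∪ D) ∩ Y but 1 ∉ (A ∪ Y) ∖ (Y ∖ A).

Reverse inclusion. This inclusion fails. Take D = ∅, A = {1}, Y = ∅; then 1 ∈ (A ∪ Y) ∖ (Y ∖ A) but 1 ∉ (A ∪ D) ∩ Y.

Both inclusions fail.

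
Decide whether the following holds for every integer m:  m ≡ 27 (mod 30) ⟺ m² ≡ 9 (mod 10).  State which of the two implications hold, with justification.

(←) This fails: take m = 3. Then 3² = 9 ≡ 9 (mod 10), yet 3 ≡ 3 (mod 30), not 27.

(→) Suppose m ≡ 27 (mod 30). Then m² ≡ 27² = 729 (mod 30), and since 10 ∣ 30, also m² ≡ 9 (mod 10).

Not equivalent: only (⇒) holds.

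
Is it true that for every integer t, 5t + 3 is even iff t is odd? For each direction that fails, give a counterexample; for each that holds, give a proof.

(⟹) Suppose 5t + 3 is even. Since 5 is odd, 5t and t have the same parity, so 5t + 3 ≡ t + 3 (mod 2). As 3 is odd, 5t + 3 is even exactly when t is odd. Thus t is odd.

(⟸) Conversely, suppose t is odd; write t = 2j + 1. Then 5t + 3 = 5·(2j + 1) + 3 = 2·5j + 8, which is even.

Both directions hold; the statement is true.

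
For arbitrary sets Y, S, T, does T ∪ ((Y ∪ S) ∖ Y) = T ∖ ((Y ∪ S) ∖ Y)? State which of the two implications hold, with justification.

Forward inclusion. This inclusion fails. Take Y = ∅, S = {1}, T = ∅; then 1 ∈ T ∪ ((Y ∪ S) ∖ Y) but 1 ∉ T ∖ ((Y ∪ S) ∖ Y).

Reverse inclusion. Let x ∈ T ∖ ((Y ∪ S) ∖ Y). Then either x ∈ T and x ∉ Y, S; or x ∈ Y ∩ T and x ∉ S; or x ∈ Y ∩ S ∩ T. In each case x ∈ T ∪ ((Y ∪ S) ∖ Y), so T ∖ ((Y ∪ S) ∖ Y) ⊆ T ∪ ((Y ∪ S) ∖ Y).

(⊆) fails; (⊇) holds.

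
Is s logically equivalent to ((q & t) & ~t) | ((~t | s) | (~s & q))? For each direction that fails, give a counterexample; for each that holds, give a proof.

Only the forward direction holds.

(→) Assume the antecedent. If q is true, the consequent reduces to true regardless of the other variables. If q is false, the antecedent forces (q = F, t = F, s = T) or (q = F, t = T, s = T), and the consequent holds there. Either way the consequent holds.

(←) This fails. Under q = F, t = F, s = F, the left side is false but the right side is true.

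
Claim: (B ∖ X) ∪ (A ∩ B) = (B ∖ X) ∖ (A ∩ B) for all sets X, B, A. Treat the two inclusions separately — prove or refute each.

(⊆) This inclusion fails. Take X = ∅, B = {1}, A = {1}; then 1 ∈ (B ∖ X) ∪ (A ∩ B) but 1 ∉ (B ∖ X) ∖ (A ∩ B).

(⊇) Let x ∈ (B ∖ X) ∖ (A ∩ B). Then x ∈ B and x ∉ X, A, from which x ∈ (B ∖ X) ∪ (A ∩ B).

The sets are not equal: only the reverse inclusion holds.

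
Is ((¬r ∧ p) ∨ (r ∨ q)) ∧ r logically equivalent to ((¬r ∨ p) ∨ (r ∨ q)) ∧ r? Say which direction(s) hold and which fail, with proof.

Both directions hold; the statement is true.

[⇒] Assume the antecedent. If q is true, the antecedent forces (q = T, p = F, r = T) or (q = T, p = T, r = T), and ((¬r ∨ p) ∨ (r ∨ q)) ∧ r holds there. If q is false, the antecedent forces (q = F, p = F, r = T) or (q = F, p = T, r = T), and ((¬r ∨ p) ∨ (r ∨ q)) ∧ r holds there. Either way ((¬r ∨ p) ∨ (r ∨ q)) ∧ r holds.

[⇐] Assume the antecedent. If q is true, the antecedent forces (q = T, p = F, r = T) or (q = T, p = T, r = T), and ((¬r ∧ p) ∨ (r ∨ q)) ∧ r holds there. If q is false, the antecedent forces (q = F, p = F, r = T) or (q = F, p = T, r = T), and ((¬r ∧ p) ∨ (r ∨ q)) ∧ r holds there. Either way ((¬r ∧ p) ∨ (r ∨ q)) ∧ r holds.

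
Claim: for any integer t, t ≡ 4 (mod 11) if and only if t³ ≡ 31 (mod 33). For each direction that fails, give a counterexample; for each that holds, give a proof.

Only the converse holds.

(→) This fails: take t = 15. Then 15 ≡ 4 (mod 11), but 15³ = 3375 ≡ 9 (mod 33), not 31.

(←) Conversely, the residues r modulo 33 with r³ ≡ 31 (mod 33) are exactly {4}, and each is ≡ 4 (mod 11).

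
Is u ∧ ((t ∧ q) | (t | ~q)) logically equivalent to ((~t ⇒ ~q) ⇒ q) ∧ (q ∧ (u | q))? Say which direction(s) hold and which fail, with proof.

(⇒) fails and (⇐) fails.

(⟹) This fails. Under q = F, u = T, t = F, the left side is true but the right side is false.

(⟸) This fails. Under q = T, u = F, t = F, the left side is false but the right side is true.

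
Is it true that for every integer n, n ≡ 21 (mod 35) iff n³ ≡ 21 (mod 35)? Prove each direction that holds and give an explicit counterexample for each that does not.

Both directions hold; the statement is true.

(←) Suppose n³ ≡ 21 (mod 35). The only residue r in {0, …, 34} with r³ ≡ 21 (mod 35) is r = 21, so n ≡ 21 (mod 35).

(→) Suppose n ≡ 21 (mod 35). Write n = 35j + 21. Then (35j + 21)³ = 42875j³ + 77175j² + 46305j + 9261 = 35(1225j³ + 2205j² + 1323j + 264) + 21, so n³ ≡ 21 (mod 35).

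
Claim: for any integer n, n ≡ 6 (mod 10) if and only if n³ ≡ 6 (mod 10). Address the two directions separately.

Both directions hold.

(⟸) For the converse, argue contrapositively. If n ≢ 6 (mod 10), then n is congruent to one of 0, 1, 2, 3, 4, 5, 7, 8, 9 modulo 10, and these give n³ ≡ 0, 1, 8, 7, 4, 5, 3, 2, 9 respectively — never 6.

(⟹) Suppose n ≡ 6 (mod 10). Write n = 10j + 6. Then (10j + 6)³ = 1000j³ + 1800j² + 1080j + 216 = 10(100j³ + 180j² + 108j + 21) + 6, so n³ ≡ 6 (mod 10).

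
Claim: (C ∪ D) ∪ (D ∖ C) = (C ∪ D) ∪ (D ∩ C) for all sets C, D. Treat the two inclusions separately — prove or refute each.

The two sets are equal.

(⟹) Let x ∈ (C ∪ D) ∪ (D ∖ C). Then either x ∈ C and x ∉ D; or x ∈ D and x ∉ C; or x ∈ C ∩ D. In each case x ∈ (C ∪ D) ∪ (D ∩ C), so (C ∪ D) ∪ (D ∖ C) ⊆ (C ∪ D) ∪ (D ∩ C).

(⟸) Let x ∈ (C ∪ D) ∪ (D ∩ C). Then either x ∈ C and x ∉ D; or x ∈ D and x ∉ C; or x ∈ C ∩ D. In each case x ∈ (C ∪ D) ∪ (D ∖ C), so (C ∪ D) ∪ (D ∩ C) ⊆ (C ∪ D) ∪ (D ∖ C).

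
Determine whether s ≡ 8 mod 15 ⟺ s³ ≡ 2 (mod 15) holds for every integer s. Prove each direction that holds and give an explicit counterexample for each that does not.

Equivalent; both directions hold.

(⟹) Suppose s ≡ 8 mod 15. Write s = 15j + 8. Then (15j + 8)³ = 3375j³ + 5400j² + 2880j + 512 = 15(225j³ + 360j² + 192j + 34) + 2, so s³ ≡ 2 (mod 15).

(⟸) Conversely, suppose s³ ≡ 2 (mod 15). The only residue r in {0, …, 14} with r³ ≡ 2 (mod 15) is r = 8, so s ≡ 8 (mod 15).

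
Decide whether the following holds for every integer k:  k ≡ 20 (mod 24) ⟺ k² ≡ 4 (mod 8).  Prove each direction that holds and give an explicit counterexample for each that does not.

[⇒] This fails: take k = 20. Then 20 ≡ 20 (mod 24), but 20² = 400 ≡ 0 (mod 8), not 4.

[⇐] This fails: take k = 2. Then 2² = 4 ≡ 4 (mod 8), yet 2 ≡ 2 (mod 24), not 20.

(⇒) fails and (⇐) fails.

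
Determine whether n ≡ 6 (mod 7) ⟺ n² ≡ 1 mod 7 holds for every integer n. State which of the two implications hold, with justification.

Only the forward implication holds.

(←) This fails: take n = 1. Then 1² = 1 ≡ 1 (mod 7), yet 1 ≡ 1 (mod 7), not 6.

(→) Suppose n ≡ 6 (mod 7). Write n = 7j + 6. Then (7j + 6)² = 49j² + 84j + 36 = 7(7j² + 12j + 5) + 1, so n² ≡ 1 (mod 7).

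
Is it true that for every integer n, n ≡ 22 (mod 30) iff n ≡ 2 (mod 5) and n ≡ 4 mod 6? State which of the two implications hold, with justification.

Both directions hold; the statement is true.

(⇒) Suppose n ≡ 22 (mod 30); write n = 30j + 22. Since 5 ∣ 30, reducing mod 5 gives n ≡ 22 ≡ 2 (mod 5); since 6 ∣ 30, reducing mod 6 gives n ≡ 22 ≡ 4 (mod 6).

(⇐) Conversely, if n ≡ 2 (mod 5) and n ≡ 4 (mod 6), then by the Chinese remainder theorem n ≡ 22 (mod 30). This is exactly n ≡ 22 (mod 30).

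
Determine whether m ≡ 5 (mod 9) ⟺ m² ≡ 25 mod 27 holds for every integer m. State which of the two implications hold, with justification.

(⇒) This fails: take m = 14. Then 14 ≡ 5 (mod 9), but 14² = 196 ≡ 7 (mod 27), not 25.

(⇐) This fails: take m = 22. Then 22² = 484 ≡ 25 (mod 27), yet 22 ≡ 4 (mod 9), not 5.

Neither direction holds.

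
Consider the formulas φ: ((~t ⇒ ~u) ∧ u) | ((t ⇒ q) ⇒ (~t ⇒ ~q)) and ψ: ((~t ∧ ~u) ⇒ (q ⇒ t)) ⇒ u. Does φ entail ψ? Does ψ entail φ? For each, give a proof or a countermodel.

(→) This fails. Under u = F, q = F, t = F, the left side is true but the right side is false.

(←) This fails. Under u = F, q = T, t = F, the left side is false but the right side is true.

Neither implication holds.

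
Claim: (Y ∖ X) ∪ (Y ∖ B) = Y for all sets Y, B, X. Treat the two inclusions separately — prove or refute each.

Only the forward inclusion holds.

(⟸) This inclusion fails. Take Y = {1}, B = {1}, X = {1}; then 1 ∈ Y but 1 ∉ (Y ∖ X) ∪ (Y ∖ B).

(⟹) Let x ∈ (Y ∖ X) ∪ (Y ∖ B). Then either x ∈ Y and x ∉ B, X; or x ∈ Y ∩ B and x ∉ X; or x ∈ Y ∩ X and x ∉ B. In each case x ∈ Y, so (Y ∖ X) ∪ (Y ∖ B) ⊆ Y.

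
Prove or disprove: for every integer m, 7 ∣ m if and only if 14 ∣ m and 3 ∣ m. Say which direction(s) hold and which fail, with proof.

Only the converse holds.

[⇒] This fails: take m = 7. Certainly 7 ∣ 7, but 14 ∤ 7.

[⇐] Suppose 14 ∣ m and 3 ∣ m. Any common multiple of 14 and 3 is a multiple of their lcm; here gcd(14, 3) = 1, so lcm(14, 3) = 14·3 = 42, so 42 ∣ m. Since 7 ∣ 42, it follows that 7 ∣ m.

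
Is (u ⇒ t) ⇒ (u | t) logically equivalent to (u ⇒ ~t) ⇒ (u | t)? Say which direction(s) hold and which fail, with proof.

Both directions hold.

[⇒] Assume the antecedent. If t is true, (u ⇒ ~t) ⇒ (u | t) reduces to true regardless of the other variables. If t is false, the antecedent forces (t = F, u = T), and (u ⇒ ~t) ⇒ (u | t) holds there. Either way (u ⇒ ~t) ⇒ (u | t) holds.

[⇐] Assume the antecedent. If t is true, (u ⇒ t) ⇒ (u | t) reduces to true regardless of the other variables. If t is false, the antecedent forces (t = F, u = T), and (u ⇒ t) ⇒ (u | t) holds there. Either way (u ⇒ t) ⇒ (u | t) holds.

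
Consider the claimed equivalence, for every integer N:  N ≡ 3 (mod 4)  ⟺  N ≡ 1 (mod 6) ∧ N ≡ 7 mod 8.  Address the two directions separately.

Only the reverse direction holds.

(→) This fails: N = 3 gives 3 ≡ 3 (mod 4) but 3 ≡ 3 (mod 6), so the conjunction on the right does not hold.

(←) Conversely, if N ≡ 1 (mod 6) and N ≡ 7 (mod 8), then by the Chinese remainder theorem N ≡ 7 (mod 24). Since 7 ≡ 3 (mod 4) and 4 ∣ 24, we get N ≡ 3 (mod 4).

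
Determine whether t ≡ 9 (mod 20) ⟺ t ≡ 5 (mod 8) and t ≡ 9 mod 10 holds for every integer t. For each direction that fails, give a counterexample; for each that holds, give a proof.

Only the reverse direction holds.

Converse. If t ≡ 5 (mod 8) and t ≡ 9 (mod 10), then by the Chinese remainder theorem t ≡ 29 (mod 40). Since 29 ≡ 9 (mod 20) and 20 ∣ 40, we get t ≡ 9 (mod 20).

Forward direction. This fails: t = 9 gives 9 ≡ 9 (mod 20) but 9 ≡ 1 (mod 8), so the conjunction on the right does not hold.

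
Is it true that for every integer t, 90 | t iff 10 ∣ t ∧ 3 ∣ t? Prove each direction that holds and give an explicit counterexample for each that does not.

Only the forward direction holds.

(⟸) This fails: take t = 30. Both 10 ∣ 30 and 3 ∣ 30, yet 30 is not a multiple of 90 (since 30 = 0·90 + 30), so 90 ∤ 30.

(⟹) If 90 ∣ t, write t = 90q. Since 90 = 9·10, t = 10·(9q), so 10 ∣ t; and since 90 = 30·3, t = 3·(30q), so 3 ∣ t.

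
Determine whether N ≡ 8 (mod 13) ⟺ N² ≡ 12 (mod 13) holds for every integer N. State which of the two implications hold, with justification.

(→) Suppose N ≡ 8 (mod 13). Write N = 13j + 8. Then (13j + 8)² = 169j² + 208j + 64 = 13(13j² + 16j + 4) + 12, so N² ≡ 12 (mod 13).

(←) This fails: take N = 5. Then 5² = 25 ≡ 12 (mod 13), yet 5 ≡ 5 (mod 13), not 8.

Not equivalent: only (⇒) holds.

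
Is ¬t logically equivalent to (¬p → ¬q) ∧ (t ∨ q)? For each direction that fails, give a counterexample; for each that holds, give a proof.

Neither implication holds.

(⇒) This fails. Under q = F, t = F, p = F, the left side is true but the right side is false.

(⇐) This fails. Under q = F, t = T, p = F, the left side is false but the right side is true.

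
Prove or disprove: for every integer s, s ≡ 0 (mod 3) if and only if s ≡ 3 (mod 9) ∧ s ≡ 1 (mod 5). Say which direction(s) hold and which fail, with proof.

(⟹) This fails: s = 0 gives 0 ≡ 0 (mod 3) but 0 ≡ 0 (mod 9), so the conjunction on the right does not hold.

(⟸) Conversely, if s ≡ 3 (mod 9) and s ≡ 1 (mod 5), then by the Chinese remainder theorem s ≡ 21 (mod 45). Since 21 ≡ 0 (mod 3) and 3 ∣ 45, we get s ≡ 0 (mod 3).

Only the reverse direction holds.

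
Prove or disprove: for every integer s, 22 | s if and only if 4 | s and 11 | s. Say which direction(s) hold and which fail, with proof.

Only the converse holds.

(⇒) This fails: take s = 22. Certainly 22 ∣ 22, but 4 ∤ 22.

(⇐) Suppose 4 ∣ s and 11 ∣ s. Any common multiple of 4 and 11 is a multiple of their lcm; here gcd(4, 11) = 1, so lcm(4, 11) = 4·11 = 44, so 44 ∣ s. Since 22 ∣ 44, it follows that 22 ∣ s.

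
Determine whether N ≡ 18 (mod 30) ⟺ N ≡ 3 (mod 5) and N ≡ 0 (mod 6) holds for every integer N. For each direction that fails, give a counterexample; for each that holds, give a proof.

The biconditional holds.

(→) Suppose N ≡ 18 (mod 30); write N = 30j + 18. Since 5 ∣ 30, reducing mod 5 gives N ≡ 18 ≡ 3 (mod 5); since 6 ∣ 30, reducing mod 6 gives N ≡ 18 ≡ 0 (mod 6).

(←) Conversely, if N ≡ 3 (mod 5) and N ≡ 0 (mod 6), then by the Chinese remainder theorem N ≡ 18 (mod 30). This is exactly N ≡ 18 (mod 30).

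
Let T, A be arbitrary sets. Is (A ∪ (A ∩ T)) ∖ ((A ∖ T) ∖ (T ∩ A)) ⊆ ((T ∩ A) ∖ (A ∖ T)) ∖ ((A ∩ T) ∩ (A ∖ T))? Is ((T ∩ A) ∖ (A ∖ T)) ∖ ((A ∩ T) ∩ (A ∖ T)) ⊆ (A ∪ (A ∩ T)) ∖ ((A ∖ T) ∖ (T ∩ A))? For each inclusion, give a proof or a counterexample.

(⊇) Let x ∈ ((T ∩ A) ∖ (A ∖ T)) ∖ ((A ∩ T) ∩ (A ∖ T)). Then x ∈ T ∩ A, from which x ∈ (A ∪ (A ∩ T)) ∖ ((A ∖ T) ∖ (T ∩ A)).

(⊆) Let x ∈ (A ∪ (A ∩ T)) ∖ ((A ∖ T) ∖ (T ∩ A)). Then x ∈ T ∩ A, from which x ∈ ((T ∩ A) ∖ (A ∖ T)) ∖ ((A ∩ T) ∩ (A ∖ T)).

The two sets are equal.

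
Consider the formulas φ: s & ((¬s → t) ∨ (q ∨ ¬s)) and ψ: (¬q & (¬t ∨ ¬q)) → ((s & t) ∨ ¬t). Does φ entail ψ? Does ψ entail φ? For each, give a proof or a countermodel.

Only the forward direction holds.

(→) Assume the antecedent. If s is true, the consequent reduces to true regardless of the other variables. If s is false, the antecedent cannot hold. Either way the consequent holds.

(←) This fails. Under s = F, q = F, t = F, the left side is false but the right side is true.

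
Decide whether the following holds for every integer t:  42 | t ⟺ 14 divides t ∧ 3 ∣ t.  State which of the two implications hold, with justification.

Both directions hold; the statement is true.

(⟹) If 42 ∣ t, write t = 42q. Since 42 = 3·14, t = 14·(3q), so 14 ∣ t; and since 42 = 14·3, t = 3·(14q), so 3 ∣ t.

(⟸) Suppose 14 ∣ t and 3 ∣ t. Any common multiple of 14 and 3 is a multiple of their lcm; here gcd(14, 3) = 1, so lcm(14, 3) = 14·3 = 42, so 42 ∣ t.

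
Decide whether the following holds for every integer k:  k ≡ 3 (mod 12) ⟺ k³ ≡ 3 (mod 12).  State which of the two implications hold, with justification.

Both directions hold; the statement is true.

(→) Suppose k ≡ 3 (mod 12). Write k = 12j + 3. Then (12j + 3)³ = 1728j³ + 1296j² + 324j + 27 = 12(144j³ + 108j² + 27j + 2) + 3, so k³ ≡ 3 (mod 12).

(←) Conversely, suppose k³ ≡ 3 (mod 12). The only residue r in {0, …, 11} with r³ ≡ 3 (mod 12) is r = 3, so k ≡ 3 (mod 12).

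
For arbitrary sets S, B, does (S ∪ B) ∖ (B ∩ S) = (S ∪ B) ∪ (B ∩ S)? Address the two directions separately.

(⟹) Let x ∈ (S ∪ B) ∖ (B ∩ S). Then either x ∈ S and x ∉ B; or x ∈ B and x ∉ S. In each case x ∈ (S ∪ B) ∪ (B ∩ S), so (S ∪ B) ∖ (B ∩ S) ⊆ (S ∪ B) ∪ (B ∩ S).

(⟸) This inclusion fails. Take S = {1}, B = {1}; then 1 ∈ (S ∪ B) ∪ (B ∩ S) but 1 ∉ (S ∪ B) ∖ (B ∩ S).

(⊆) holds; (⊇) fails.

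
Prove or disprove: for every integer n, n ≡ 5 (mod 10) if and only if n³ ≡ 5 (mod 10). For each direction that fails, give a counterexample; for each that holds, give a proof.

Converse. For the converse, argue contrapositively. If n ≢ 5 (mod 10), then n is congruent to one of 0, 1, 2, 3, 4, 6, 7, 8, 9 modulo 10, and these give n³ ≡ 0, 1, 8, 7, 4, 6, 3, 2, 9 respectively — never 5.

Forward direction. Suppose n ≡ 5 (mod 10). Write n = 10j + 5. Then (10j + 5)³ = 1000j³ + 1500j² + 750j + 125 = 10(100j³ + 150j² + 75j + 12) + 5, so n³ ≡ 5 (mod 10).

Both directions hold.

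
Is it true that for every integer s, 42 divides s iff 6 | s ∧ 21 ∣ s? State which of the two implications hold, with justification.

Both directions hold; the statement is true.

(→) If 42 ∣ s, write s = 42q. Since 42 = 7·6, s = 6·(7q), so 6 ∣ s; and since 42 = 2·21, s = 21·(2q), so 21 ∣ s.

(←) Suppose 6 ∣ s and 21 ∣ s. Any common multiple of 6 and 21 is a multiple of their lcm; here lcm(6, 21) = 6·21/gcd(6, 21) = 126/3 = 42, so 42 ∣ s.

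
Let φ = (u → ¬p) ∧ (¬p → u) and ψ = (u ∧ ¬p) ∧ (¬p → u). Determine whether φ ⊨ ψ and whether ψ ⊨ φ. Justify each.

Not equivalent: only (⇐) holds.

(⟹) This fails. Under u = F, p = T, the left side is true but the right side is false.

(⟸) Assume the antecedent. If u is true, the antecedent forces (u = T, p = F), and (u → ¬p) ∧ (¬p → u) holds there. If u is false, the antecedent cannot hold. Either way (u → ¬p) ∧ (¬p → u) holds.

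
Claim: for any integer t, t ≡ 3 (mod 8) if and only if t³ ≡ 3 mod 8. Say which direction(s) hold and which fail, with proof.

Both directions hold.

Converse. Suppose t³ ≡ 3 (mod 8). The only residue r in {0, …, 7} with r³ ≡ 3 (mod 8) is r = 3, so t ≡ 3 (mod 8).

Forward direction. Suppose t ≡ 3 (mod 8). Write t = 8j + 3. Then (8j + 3)³ = 512j³ + 576j² + 216j + 27 = 8(64j³ + 72j² + 27j + 3) + 3, so t³ ≡ 3 (mod 8).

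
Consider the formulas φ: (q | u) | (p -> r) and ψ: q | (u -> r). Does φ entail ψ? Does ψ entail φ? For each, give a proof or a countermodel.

Forward direction. This fails. Under q = F, p = F, u = T, r = F, the left side is true but the right side is false.

Converse. This fails. Under q = F, p = T, u = F, r = F, the left side is false but the right side is true.

Both directions fail.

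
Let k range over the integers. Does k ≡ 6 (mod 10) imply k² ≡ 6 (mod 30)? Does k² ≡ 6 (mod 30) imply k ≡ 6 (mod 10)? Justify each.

(→) This fails: take k = 16. Then 16 ≡ 6 (mod 10), but 16² = 256 ≡ 16 (mod 30), not 6.

(←) This fails: take k = 24. Then 24² = 576 ≡ 6 (mod 30), yet 24 ≡ 4 (mod 10), not 6.

Both directions fail.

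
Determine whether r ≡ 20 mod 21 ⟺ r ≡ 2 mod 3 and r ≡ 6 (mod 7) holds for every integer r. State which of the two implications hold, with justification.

(→) Suppose r ≡ 20 (mod 21); write r = 21j + 20. Since 3 ∣ 21, reducing mod 3 gives r ≡ 20 ≡ 2 (mod 3); since 7 ∣ 21, reducing mod 7 gives r ≡ 20 ≡ 6 (mod 7).

(←) Conversely, if r ≡ 2 (mod 3) and r ≡ 6 (mod 7), then by the Chinese remainder theorem r ≡ 20 (mod 21). This is exactly r ≡ 20 (mod 21).

Both directions hold.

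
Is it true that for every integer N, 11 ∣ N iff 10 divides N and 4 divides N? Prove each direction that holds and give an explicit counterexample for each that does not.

Neither direction holds.

(⇒) This fails: take N = 11. Certainly 11 ∣ 11, but 10 ∤ 11.

(⇐) This fails: take N = 20. Both 10 ∣ 20 and 4 ∣ 20, yet 20 is not a multiple of 11 (since 20 = 1·11 + 9), so 11 ∤ 20.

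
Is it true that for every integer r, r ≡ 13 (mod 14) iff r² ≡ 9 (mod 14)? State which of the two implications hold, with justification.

[⇒] This fails: take r = 13. Then 13 ≡ 13 (mod 14), but 13² = 169 ≡ 1 (mod 14), not 9.

[⇐] This fails: take r = 3. Then 3² = 9 ≡ 9 (mod 14), yet 3 ≡ 3 (mod 14), not 13.

(⇒) fails and (⇐) fails.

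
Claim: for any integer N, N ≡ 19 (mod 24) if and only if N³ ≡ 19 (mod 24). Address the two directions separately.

(⟹) Suppose N ≡ 19 (mod 24). Write N = 24j + 19. Then (24j + 19)³ = 13824j³ + 32832j² + 25992j + 6859 = 24(576j³ + 1368j² + 1083j + 285) + 19, so N³ ≡ 19 (mod 24).

(⟸) Conversely, suppose N³ ≡ 19 (mod 24). The only residue r in {0, …, 23} with r³ ≡ 19 (mod 24) is r = 19, so N ≡ 19 (mod 24).

Equivalent; both directions hold.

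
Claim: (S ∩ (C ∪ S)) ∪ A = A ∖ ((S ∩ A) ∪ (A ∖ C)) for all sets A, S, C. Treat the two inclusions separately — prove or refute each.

Only the reverse inclusion holds.

Forward inclusion. This inclusion fails. Take A = {1}, S = ∅, C = ∅; then 1 ∈ (S ∩ (C ∪ S)) ∪ A but 1 ∉ A ∖ ((S ∩ A) ∪ (A ∖ C)).

Reverse inclusion. Let x ∈ A ∖ ((S ∩ A) ∪ (A ∖ C)). Then x ∈ A ∩ C and x ∉ S, from which x ∈ (S ∩ (C ∪ S)) ∪ A.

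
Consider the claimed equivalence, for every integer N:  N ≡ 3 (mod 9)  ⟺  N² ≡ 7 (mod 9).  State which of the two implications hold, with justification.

(→) This fails: take N = 3. Then 3 ≡ 3 (mod 9), but 3² = 9 ≡ 0 (mod 9), not 7.

(←) This fails: take N = 4. Then 4² = 16 ≡ 7 (mod 9), yet 4 ≡ 4 (mod 9), not 3.

Neither implication holds.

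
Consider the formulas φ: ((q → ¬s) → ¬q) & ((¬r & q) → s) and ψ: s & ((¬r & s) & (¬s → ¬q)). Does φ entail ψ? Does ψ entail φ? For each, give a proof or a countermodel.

(⇒) fails; (⇐) holds.

[⇒] This fails. Under s = F, r = F, q = F, the left side is true but the right side is false.

[⇐] Assume the antecedent. If s is true, the consequent reduces to true regardless of the other variables. If s is false, the antecedent cannot hold. Either way the consequent holds.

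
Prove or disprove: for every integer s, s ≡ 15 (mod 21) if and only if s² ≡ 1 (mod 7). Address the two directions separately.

[⇐] This fails: take s = 1. Then 1² = 1 ≡ 1 (mod 7), yet 1 ≡ 1 (mod 21), not 15.

[⇒] Suppose s ≡ 15 (mod 21). Then s² ≡ 15² = 225 (mod 21), and since 7 ∣ 21, also s² ≡ 1 (mod 7).

Not equivalent: only (⇒) holds.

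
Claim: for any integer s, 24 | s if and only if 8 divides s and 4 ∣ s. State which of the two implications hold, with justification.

(⇒) If 24 ∣ s, write s = 24q. Since 24 = 3·8, s = 8·(3q), so 8 ∣ s; and since 24 = 6·4, s = 4·(6q), so 4 ∣ s.

(⇐) This fails: take s = 8. Both 8 ∣ 8 and 4 ∣ 8, yet 8 is not a multiple of 24 (since 8 = 0·24 + 8), so 24 ∤ 8.

(⇒) holds; (⇐) fails.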